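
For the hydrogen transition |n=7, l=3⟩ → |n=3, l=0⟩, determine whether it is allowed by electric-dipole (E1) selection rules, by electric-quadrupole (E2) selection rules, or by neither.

neither

Δl = 0 − 3 = -3; l_i + l_f = 3.
E1 (Δl = ±1): not satisfied.
E2 (Δl = 0,±2, l_i+l_f ≥ 2): not satisfied.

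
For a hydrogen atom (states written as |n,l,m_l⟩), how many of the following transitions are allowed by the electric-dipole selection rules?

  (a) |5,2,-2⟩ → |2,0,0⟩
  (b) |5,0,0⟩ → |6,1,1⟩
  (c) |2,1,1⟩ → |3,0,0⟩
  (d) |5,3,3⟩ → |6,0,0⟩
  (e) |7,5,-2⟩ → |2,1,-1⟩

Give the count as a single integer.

2

(a) forbidden — Δl = -2 (E1 requires Δl = ±1); Δm_l = +2 (E1 requires Δm_l = 0, ±1)
(b) allowed
(c) allowed
(d) forbidden — Δl = -3 (E1 requires Δl = ±1); Δm_l = -3 (E1 requires Δm_l = 0, ±1)
(e) forbidden — Δl = -4 (E1 requires Δl = ±1)
Total allowed: 2 of 5.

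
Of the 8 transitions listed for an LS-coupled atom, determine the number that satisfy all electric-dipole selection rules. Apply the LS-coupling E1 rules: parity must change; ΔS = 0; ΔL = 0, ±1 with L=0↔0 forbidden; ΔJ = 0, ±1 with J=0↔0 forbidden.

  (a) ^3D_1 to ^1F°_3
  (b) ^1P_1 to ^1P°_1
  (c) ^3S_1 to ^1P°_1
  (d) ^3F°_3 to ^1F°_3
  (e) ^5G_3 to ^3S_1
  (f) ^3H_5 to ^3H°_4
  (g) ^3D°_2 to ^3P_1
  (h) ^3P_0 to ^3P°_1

(a) forbidden (ΔS, ΔJ fail)
(b) allowed
(c) forbidden (ΔS fails)
(d) forbidden (parity, ΔS fail)
(e) forbidden (parity, ΔS, ΔL, ΔJ fail)
(f) allowed
(g) allowed
(h) allowed
Total allowed: 4 of 8.

4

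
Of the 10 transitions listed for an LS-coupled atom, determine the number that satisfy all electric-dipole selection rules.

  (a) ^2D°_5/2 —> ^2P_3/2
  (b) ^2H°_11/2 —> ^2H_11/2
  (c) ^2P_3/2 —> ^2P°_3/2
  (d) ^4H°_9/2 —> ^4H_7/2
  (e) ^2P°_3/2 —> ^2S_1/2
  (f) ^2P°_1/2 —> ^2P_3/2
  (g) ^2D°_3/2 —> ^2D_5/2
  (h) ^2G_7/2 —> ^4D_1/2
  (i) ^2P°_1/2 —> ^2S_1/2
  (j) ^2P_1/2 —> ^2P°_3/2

9

(a) allowed
(b) allowed
(c) allowed
(d) allowed
(e) allowed
(f) allowed
(g) allowed
(h) forbidden (parity, ΔS, ΔL, ΔJ fail)
(i) allowed
(j) allowed
Total allowed: 9 of 10.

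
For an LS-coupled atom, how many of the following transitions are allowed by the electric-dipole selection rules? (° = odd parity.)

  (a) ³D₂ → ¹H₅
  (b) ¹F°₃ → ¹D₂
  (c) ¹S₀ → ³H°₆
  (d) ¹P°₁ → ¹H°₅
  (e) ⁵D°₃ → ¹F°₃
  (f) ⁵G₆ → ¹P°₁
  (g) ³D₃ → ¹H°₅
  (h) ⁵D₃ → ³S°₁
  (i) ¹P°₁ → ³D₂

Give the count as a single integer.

(a) forbidden (parity, ΔS, ΔL, ΔJ fail)
(b) allowed
(c) forbidden (ΔS, ΔL, ΔJ fail)
(d) forbidden (parity, ΔL, ΔJ fail)
(e) forbidden (parity, ΔS fail)
(f) forbidden (ΔS, ΔL, ΔJ fail)
(g) forbidden (ΔS, ΔL, ΔJ fail)
(h) forbidden (ΔS, ΔL, ΔJ fail)
(i) forbidden (ΔS fails)
Total allowed: 1 of 9.

1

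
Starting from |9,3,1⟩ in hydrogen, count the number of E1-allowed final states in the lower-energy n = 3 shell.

3

E1 requires Δl = ±1, so l_f ∈ {2, 4}; with 0 ≤ l_f ≤ n_f−1 = 2, the allowed l_f values are {2}.
For l_f = 2: m_f ∈ {m_i−1, m_i, m_i+1} ∩ [−2, 2] = {0, 1, 2} → 3 states.
Total: 3.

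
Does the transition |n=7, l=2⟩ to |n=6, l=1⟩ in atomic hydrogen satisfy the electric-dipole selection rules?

Δl = 1 − 2 = -1; the E1 rule Δl = ±1 is ✓.
All E1 selection rules are satisfied.

allowed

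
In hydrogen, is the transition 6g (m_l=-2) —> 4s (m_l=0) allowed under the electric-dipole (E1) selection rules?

Initial l = 4, final l = 0, so Δl = -4. E1 requires Δl = ±1: fails.
Δm_l = 0 − (-2) = +2. E1 requires Δm_l = 0, ±1: fails.
The transition is electric-dipole forbidden.

forbidden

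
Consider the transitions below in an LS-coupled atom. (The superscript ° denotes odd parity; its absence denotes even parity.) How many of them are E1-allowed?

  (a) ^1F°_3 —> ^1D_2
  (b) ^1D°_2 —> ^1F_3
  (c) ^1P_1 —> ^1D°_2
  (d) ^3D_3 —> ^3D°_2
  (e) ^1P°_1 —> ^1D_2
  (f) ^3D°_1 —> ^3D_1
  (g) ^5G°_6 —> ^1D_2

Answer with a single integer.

(a) allowed
(b) allowed
(c) allowed
(d) allowed
(e) allowed
(f) allowed
(g) forbidden (ΔS, ΔL, ΔJ fail)
Total allowed: 6 of 7.

6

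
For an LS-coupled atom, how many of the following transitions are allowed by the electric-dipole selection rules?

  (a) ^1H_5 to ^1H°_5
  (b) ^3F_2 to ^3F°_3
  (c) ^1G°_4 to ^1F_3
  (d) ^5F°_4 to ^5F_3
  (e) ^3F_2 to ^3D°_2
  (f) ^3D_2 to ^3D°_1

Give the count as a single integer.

6

(a) allowed
(b) allowed
(c) allowed
(d) allowed
(e) allowed
(f) allowed
Total allowed: 6 of 6.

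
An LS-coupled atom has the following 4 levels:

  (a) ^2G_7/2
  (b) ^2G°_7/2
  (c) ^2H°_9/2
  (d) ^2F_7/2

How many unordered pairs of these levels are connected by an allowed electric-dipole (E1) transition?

(a)–(b): allowed.
(a)–(c): allowed.
(a)–(d): forbidden (parity).
(b)–(c): forbidden (parity).
(b)–(d): allowed.
(c)–(d): forbidden (ΔL).
Allowed pairs: 3 of 6.

3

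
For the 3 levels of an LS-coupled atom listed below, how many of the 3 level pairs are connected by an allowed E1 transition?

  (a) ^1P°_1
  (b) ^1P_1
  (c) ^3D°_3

1

(a)–(b): allowed.
(a)–(c): forbidden (parity, ΔS, ΔJ).
(b)–(c): forbidden (ΔS, ΔJ).
Allowed pairs: 1 of 3.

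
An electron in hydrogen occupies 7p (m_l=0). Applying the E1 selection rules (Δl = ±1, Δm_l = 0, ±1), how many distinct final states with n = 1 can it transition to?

1

E1 requires Δl = ±1, so l_f ∈ {0, 2}; with 0 ≤ l_f ≤ n_f−1 = 0, the allowed l_f values are {0}.
For l_f = 0: m_f ∈ {m_i−1, m_i, m_i+1} ∩ [−0, 0] = {0} → 1 state.
Total: 1.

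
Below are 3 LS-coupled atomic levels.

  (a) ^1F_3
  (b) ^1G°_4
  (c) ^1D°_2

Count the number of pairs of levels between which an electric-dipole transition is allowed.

2

(a)–(b): allowed.
(a)–(c): allowed.
(b)–(c): forbidden (parity, ΔL, ΔJ).
Allowed pairs: 2 of 3.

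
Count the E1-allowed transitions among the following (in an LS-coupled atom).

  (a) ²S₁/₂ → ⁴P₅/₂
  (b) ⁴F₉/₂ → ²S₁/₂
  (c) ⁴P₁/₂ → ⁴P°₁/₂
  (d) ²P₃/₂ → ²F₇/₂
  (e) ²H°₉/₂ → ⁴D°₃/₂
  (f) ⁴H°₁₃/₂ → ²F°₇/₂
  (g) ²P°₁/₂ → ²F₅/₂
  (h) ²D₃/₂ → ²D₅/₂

1

(a) forbidden (parity, ΔS, ΔJ fail)
(b) forbidden (parity, ΔS, ΔL, ΔJ fail)
(c) allowed
(d) forbidden (parity, ΔL, ΔJ fail)
(e) forbidden (parity, ΔS, ΔL, ΔJ fail)
(f) forbidden (parity, ΔS, ΔL, ΔJ fail)
(g) forbidden (ΔL, ΔJ fail)
(h) forbidden (parity fails)
Total allowed: 1 of 8.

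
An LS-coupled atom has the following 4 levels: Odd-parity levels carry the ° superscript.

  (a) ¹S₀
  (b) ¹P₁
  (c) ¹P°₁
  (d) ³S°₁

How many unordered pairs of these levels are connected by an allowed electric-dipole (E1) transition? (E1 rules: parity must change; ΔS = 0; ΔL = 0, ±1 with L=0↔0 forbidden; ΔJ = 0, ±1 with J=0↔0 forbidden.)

(a)–(b): forbidden (parity).
(a)–(c): allowed.
(a)–(d): forbidden (ΔS, ΔL).
(b)–(c): allowed.
(b)–(d): forbidden (ΔS).
(c)–(d): forbidden (parity, ΔS).
Allowed pairs: 2 of 6.

2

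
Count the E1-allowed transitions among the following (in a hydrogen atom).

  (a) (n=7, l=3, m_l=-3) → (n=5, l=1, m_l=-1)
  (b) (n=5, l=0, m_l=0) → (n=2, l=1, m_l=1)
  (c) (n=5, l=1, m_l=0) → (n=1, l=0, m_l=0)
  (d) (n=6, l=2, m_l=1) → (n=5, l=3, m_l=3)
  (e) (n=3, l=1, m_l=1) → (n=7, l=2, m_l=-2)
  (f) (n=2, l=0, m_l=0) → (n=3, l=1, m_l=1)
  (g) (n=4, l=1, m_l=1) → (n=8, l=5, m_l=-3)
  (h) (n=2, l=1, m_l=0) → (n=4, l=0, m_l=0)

(a) forbidden — Δl = -2 (E1 requires Δl = ±1); Δm_l = +2 (E1 requires Δm_l = 0, ±1)
(b) allowed
(c) allowed
(d) forbidden — Δm_l = +2 (E1 requires Δm_l = 0, ±1)
(e) forbidden — Δm_l = -3 (E1 requires Δm_l = 0, ±1)
(f) allowed
(g) forbidden — Δl = +4 (E1 requires Δl = ±1); Δm_l = -4 (E1 requires Δm_l = 0, ±1)
(h) allowed
Total allowed: 4 of 8.

4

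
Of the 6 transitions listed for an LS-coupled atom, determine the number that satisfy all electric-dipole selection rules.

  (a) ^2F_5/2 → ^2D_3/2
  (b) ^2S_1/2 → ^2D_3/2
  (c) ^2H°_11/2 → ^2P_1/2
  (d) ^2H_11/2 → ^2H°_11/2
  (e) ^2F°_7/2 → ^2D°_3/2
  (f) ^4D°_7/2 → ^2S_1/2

(a) forbidden (parity fails)
(b) forbidden (parity, ΔL fail)
(c) forbidden (ΔL, ΔJ fail)
(d) allowed
(e) forbidden (parity, ΔJ fail)
(f) forbidden (ΔS, ΔL, ΔJ fail)
Total allowed: 1 of 6.

1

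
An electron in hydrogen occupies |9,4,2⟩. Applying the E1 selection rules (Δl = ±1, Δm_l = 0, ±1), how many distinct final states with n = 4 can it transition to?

E1 requires Δl = ±1, so l_f ∈ {3, 5}; with 0 ≤ l_f ≤ n_f−1 = 3, the allowed l_f values are {3}.
For l_f = 3: m_f ∈ {m_i−1, m_i, m_i+1} ∩ [−3, 3] = {1, 2, 3} → 3 states.
Total: 3.

3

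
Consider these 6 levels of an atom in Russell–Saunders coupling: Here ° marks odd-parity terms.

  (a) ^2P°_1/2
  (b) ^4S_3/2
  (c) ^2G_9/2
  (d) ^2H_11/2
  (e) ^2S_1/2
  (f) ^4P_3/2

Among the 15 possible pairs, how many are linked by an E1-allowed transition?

(a)–(b): forbidden (ΔS).
(a)–(c): forbidden (ΔL, ΔJ).
(a)–(d): forbidden (ΔL, ΔJ).
(a)–(e): allowed.
(a)–(f): forbidden (ΔS).
(b)–(c): forbidden (parity, ΔS, ΔL, ΔJ).
(b)–(d): forbidden (parity, ΔS, ΔL, ΔJ).
(b)–(e): forbidden (parity, ΔS, ΔL).
(b)–(f): forbidden (parity).
(c)–(d): forbidden (parity).
(c)–(e): forbidden (parity, ΔL, ΔJ).
(c)–(f): forbidden (parity, ΔS, ΔL, ΔJ).
(d)–(e): forbidden (parity, ΔL, ΔJ).
(d)–(f): forbidden (parity, ΔS, ΔL, ΔJ).
(e)–(f): forbidden (parity, ΔS).
Allowed pairs: 1 of 15.

1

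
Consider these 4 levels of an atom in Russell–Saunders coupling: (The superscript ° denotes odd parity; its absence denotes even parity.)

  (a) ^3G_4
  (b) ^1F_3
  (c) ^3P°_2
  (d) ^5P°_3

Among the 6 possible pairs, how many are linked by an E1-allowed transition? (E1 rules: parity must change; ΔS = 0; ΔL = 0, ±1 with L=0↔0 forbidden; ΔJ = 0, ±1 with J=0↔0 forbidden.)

(a)–(b): forbidden (parity, ΔS).
(a)–(c): forbidden (ΔL, ΔJ).
(a)–(d): forbidden (ΔS, ΔL).
(b)–(c): forbidden (ΔS, ΔL).
(b)–(d): forbidden (ΔS, ΔL).
(c)–(d): forbidden (parity, ΔS).
Allowed pairs: 0 of 6.

0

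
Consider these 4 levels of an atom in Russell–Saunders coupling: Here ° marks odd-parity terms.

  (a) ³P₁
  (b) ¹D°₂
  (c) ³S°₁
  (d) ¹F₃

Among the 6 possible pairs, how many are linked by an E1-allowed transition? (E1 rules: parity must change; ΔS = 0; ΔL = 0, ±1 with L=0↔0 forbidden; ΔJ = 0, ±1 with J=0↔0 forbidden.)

2

(a)–(b): forbidden (ΔS).
(a)–(c): allowed.
(a)–(d): forbidden (parity, ΔS, ΔL, ΔJ).
(b)–(c): forbidden (parity, ΔS, ΔL).
(b)–(d): allowed.
(c)–(d): forbidden (ΔS, ΔL, ΔJ).
Allowed pairs: 2 of 6.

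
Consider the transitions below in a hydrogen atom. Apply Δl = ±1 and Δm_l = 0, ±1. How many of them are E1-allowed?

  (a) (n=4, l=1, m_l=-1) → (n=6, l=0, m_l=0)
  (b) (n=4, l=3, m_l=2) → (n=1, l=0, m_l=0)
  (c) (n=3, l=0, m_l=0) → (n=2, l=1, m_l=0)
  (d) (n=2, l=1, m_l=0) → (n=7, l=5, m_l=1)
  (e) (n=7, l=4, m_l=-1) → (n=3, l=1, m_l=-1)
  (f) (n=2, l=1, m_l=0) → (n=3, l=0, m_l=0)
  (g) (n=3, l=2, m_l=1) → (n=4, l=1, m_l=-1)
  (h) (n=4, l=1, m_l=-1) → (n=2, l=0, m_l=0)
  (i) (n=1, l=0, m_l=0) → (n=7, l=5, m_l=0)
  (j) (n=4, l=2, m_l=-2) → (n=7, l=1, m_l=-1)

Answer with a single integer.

(a) allowed
(b) forbidden — Δl = -3 (E1 requires Δl = ±1); Δm_l = -2 (E1 requires Δm_l = 0, ±1)
(c) allowed
(d) forbidden — Δl = +4 (E1 requires Δl = ±1)
(e) forbidden — Δl = -3 (E1 requires Δl = ±1)
(f) allowed
(g) forbidden — Δm_l = -2 (E1 requires Δm_l = 0, ±1)
(h) allowed
(i) forbidden — Δl = +5 (E1 requires Δl = ±1)
(j) allowed
Total allowed: 5 of 10.

5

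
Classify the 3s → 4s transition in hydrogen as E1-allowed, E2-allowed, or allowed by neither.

neither

Δl = 0 − 0 = +0; l_i + l_f = 0.
E1 (Δl = ±1): not satisfied.
E2 (Δl = 0,±2, l_i+l_f ≥ 2): not satisfied.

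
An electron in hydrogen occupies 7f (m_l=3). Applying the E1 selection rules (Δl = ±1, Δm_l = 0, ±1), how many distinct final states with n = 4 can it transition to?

1

E1 requires Δl = ±1, so l_f ∈ {2, 4}; with 0 ≤ l_f ≤ n_f−1 = 3, the allowed l_f values are {2}.
For l_f = 2: m_f ∈ {m_i−1, m_i, m_i+1} ∩ [−2, 2] = {2} → 1 state.
Total: 1.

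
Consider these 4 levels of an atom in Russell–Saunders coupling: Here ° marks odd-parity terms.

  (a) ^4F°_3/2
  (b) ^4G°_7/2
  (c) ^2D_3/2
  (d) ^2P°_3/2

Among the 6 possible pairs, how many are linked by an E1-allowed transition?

(a)–(b): forbidden (parity, ΔJ).
(a)–(c): forbidden (ΔS).
(a)–(d): forbidden (parity, ΔS, ΔL).
(b)–(c): forbidden (ΔS, ΔL, ΔJ).
(b)–(d): forbidden (parity, ΔS, ΔL, ΔJ).
(c)–(d): allowed.
Allowed pairs: 1 of 6.

1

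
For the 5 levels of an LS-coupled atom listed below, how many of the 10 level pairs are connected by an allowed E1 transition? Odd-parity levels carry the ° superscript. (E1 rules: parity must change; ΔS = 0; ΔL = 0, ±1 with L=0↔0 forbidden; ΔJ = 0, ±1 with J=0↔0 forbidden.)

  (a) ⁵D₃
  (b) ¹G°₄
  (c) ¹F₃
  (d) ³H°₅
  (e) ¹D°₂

2

(a)–(b): forbidden (ΔS, ΔL).
(a)–(c): forbidden (parity, ΔS).
(a)–(d): forbidden (ΔS, ΔL, ΔJ).
(a)–(e): forbidden (ΔS).
(b)–(c): allowed.
(b)–(d): forbidden (parity, ΔS).
(b)–(e): forbidden (parity, ΔL, ΔJ).
(c)–(d): forbidden (ΔS, ΔL, ΔJ).
(c)–(e): allowed.
(d)–(e): forbidden (parity, ΔS, ΔL, ΔJ).
Allowed pairs: 2 of 10.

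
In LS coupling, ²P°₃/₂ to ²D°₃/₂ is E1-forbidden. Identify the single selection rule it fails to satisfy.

parity

Initial level: S=1/2, L=1, J=3/2, parity odd. Final level: S=1/2, L=2, J=3/2, parity odd.
Parity must change: odd → odd — fails.
ΔS = 0: S: 1/2 → 1/2 — ok.
ΔL = 0, ±1 (not L=0↔0): L: 1 → 2, ΔL = +1 — ok.
ΔJ = 0, ±1 (not J=0↔0): J: 3/2 → 3/2, ΔJ = +0 — ok.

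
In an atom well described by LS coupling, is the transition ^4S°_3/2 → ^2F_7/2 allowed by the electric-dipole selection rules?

Parity must change: odd → even — ok.
ΔS = 0: S: 3/2 → 1/2 — fails.
ΔL = 0, ±1 (not L=0↔0): L: 0 → 3, ΔL = +3 — fails.
ΔJ = 0, ±1 (not J=0↔0): J: 3/2 → 7/2, ΔJ = +2 — fails.
Rule(s) violated: ΔS, ΔL, ΔJ.

forbidden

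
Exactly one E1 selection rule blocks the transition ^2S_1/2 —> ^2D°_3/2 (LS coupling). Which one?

Reading off the term symbols: S 1/2→1/2, L 0→2, J 1/2→3/2, parity even→odd.
ΔL = 0, ±1 (not L=0↔0): L: 0 → 2, ΔL = +2 — fails.
ΔJ = 0, ±1 (not J=0↔0): J: 1/2 → 3/2, ΔJ = +1 — passes.
ΔS = 0: S: 1/2 → 1/2 — passes.
Parity must change: even → odd — passes.

the ΔL = 0, ±1 rule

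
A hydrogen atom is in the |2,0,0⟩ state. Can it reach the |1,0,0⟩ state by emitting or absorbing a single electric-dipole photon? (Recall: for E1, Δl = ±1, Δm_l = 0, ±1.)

Initial l = 0, final l = 0, so Δl = +0. E1 requires Δl = ±1: fails.
m_l: 0 → 0 (Δm_l = +0). |Δm_l| ≤ 1 passes.
The transition is electric-dipole forbidden.

forbidden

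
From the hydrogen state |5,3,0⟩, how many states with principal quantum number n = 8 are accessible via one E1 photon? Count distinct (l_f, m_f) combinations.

E1 requires Δl = ±1, so l_f ∈ {2, 4}; with 0 ≤ l_f ≤ n_f−1 = 7, the allowed l_f values are {2, 4}.
For l_f = 2: m_f ∈ {m_i−1, m_i, m_i+1} ∩ [−2, 2] = {-1, 0, 1} → 3 states.
For l_f = 4: m_f ∈ {m_i−1, m_i, m_i+1} ∩ [−4, 4] = {-1, 0, 1} → 3 states.
Total: 6.

6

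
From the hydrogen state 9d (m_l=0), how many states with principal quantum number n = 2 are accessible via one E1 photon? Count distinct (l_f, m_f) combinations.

E1 requires Δl = ±1, so l_f ∈ {1, 3}; with 0 ≤ l_f ≤ n_f−1 = 1, the allowed l_f values are {1}.
For l_f = 1: m_f ∈ {m_i−1, m_i, m_i+1} ∩ [−1, 1] = {-1, 0, 1} → 3 states.
Total: 3.

3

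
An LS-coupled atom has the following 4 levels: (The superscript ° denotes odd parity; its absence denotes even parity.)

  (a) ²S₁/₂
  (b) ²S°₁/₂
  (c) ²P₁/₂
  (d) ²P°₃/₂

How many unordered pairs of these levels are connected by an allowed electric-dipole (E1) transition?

(a)–(b): forbidden (ΔL).
(a)–(c): forbidden (parity).
(a)–(d): allowed.
(b)–(c): allowed.
(b)–(d): forbidden (parity).
(c)–(d): allowed.
Allowed pairs: 3 of 6.

3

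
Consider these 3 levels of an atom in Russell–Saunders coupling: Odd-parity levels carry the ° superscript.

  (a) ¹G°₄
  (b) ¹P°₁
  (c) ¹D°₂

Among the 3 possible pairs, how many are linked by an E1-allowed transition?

(a)–(b): forbidden (parity, ΔL, ΔJ).
(a)–(c): forbidden (parity, ΔL, ΔJ).
(b)–(c): forbidden (parity).
Allowed pairs: 0 of 3.

0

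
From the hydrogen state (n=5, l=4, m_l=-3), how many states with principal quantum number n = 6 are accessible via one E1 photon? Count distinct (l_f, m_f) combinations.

5

E1 requires Δl = ±1, so l_f ∈ {3, 5}; with 0 ≤ l_f ≤ n_f−1 = 5, the allowed l_f values are {3, 5}.
For l_f = 3: m_f ∈ {m_i−1, m_i, m_i+1} ∩ [−3, 3] = {-3, -2} → 2 states.
For l_f = 5: m_f ∈ {m_i−1, m_i, m_i+1} ∩ [−5, 5] = {-4, -3, -2} → 3 states.
Total: 5.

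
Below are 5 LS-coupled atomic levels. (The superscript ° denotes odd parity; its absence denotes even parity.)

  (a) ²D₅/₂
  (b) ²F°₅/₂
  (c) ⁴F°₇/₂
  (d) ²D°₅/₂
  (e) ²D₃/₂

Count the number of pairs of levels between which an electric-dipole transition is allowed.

(a)–(b): allowed.
(a)–(c): forbidden (ΔS).
(a)–(d): allowed.
(a)–(e): forbidden (parity).
(b)–(c): forbidden (parity, ΔS).
(b)–(d): forbidden (parity).
(b)–(e): allowed.
(c)–(d): forbidden (parity, ΔS).
(c)–(e): forbidden (ΔS, ΔJ).
(d)–(e): allowed.
Allowed pairs: 4 of 10.

4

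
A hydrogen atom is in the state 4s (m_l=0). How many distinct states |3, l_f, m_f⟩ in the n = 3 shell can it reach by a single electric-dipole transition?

3

E1 requires Δl = ±1, so l_f ∈ {-1, 1}; with 0 ≤ l_f ≤ n_f−1 = 2, the allowed l_f values are {1}.
For l_f = 1: m_f ∈ {m_i−1, m_i, m_i+1} ∩ [−1, 1] = {-1, 0, 1} → 3 states.
Total: 3.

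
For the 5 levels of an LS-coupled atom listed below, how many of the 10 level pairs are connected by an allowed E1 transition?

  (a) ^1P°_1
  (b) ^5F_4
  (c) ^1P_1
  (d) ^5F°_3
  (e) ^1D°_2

3

(a)–(b): forbidden (ΔS, ΔL, ΔJ).
(a)–(c): allowed.
(a)–(d): forbidden (parity, ΔS, ΔL, ΔJ).
(a)–(e): forbidden (parity).
(b)–(c): forbidden (parity, ΔS, ΔL, ΔJ).
(b)–(d): allowed.
(b)–(e): forbidden (ΔS, ΔJ).
(c)–(d): forbidden (ΔS, ΔL, ΔJ).
(c)–(e): allowed.
(d)–(e): forbidden (parity, ΔS).
Allowed pairs: 3 of 10.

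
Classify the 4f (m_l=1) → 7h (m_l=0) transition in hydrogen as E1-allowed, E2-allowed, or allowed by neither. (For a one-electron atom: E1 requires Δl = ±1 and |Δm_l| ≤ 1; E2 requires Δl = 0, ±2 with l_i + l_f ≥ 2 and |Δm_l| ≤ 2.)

E2

Δl = 5 − 3 = +2; l_i + l_f = 8.
Δm_l = -1.
E1 (Δl = ±1, |Δm_l| ≤ 1): not satisfied.
E2 (Δl = 0,±2, l_i+l_f ≥ 2, |Δm_l| ≤ 2): satisfied.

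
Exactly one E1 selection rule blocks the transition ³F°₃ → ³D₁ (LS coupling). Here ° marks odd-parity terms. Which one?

the ΔJ = 0, ±1 rule

Initial level: S=1, L=3, J=3, parity odd. Final level: S=1, L=2, J=1, parity even.
ΔS = 0: S: 1 → 1 — ok.
Parity must change: odd → even — ok.
ΔJ = 0, ±1 (not J=0↔0): J: 3 → 1, ΔJ = -2 — fails.
ΔL = 0, ±1 (not L=0↔0): L: 3 → 2, ΔL = -1 — ok.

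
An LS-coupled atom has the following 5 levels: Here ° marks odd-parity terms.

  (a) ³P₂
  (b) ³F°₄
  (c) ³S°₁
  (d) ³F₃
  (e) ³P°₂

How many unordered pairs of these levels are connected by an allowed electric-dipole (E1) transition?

(a)–(b): forbidden (ΔL, ΔJ).
(a)–(c): allowed.
(a)–(d): forbidden (parity, ΔL).
(a)–(e): allowed.
(b)–(c): forbidden (parity, ΔL, ΔJ).
(b)–(d): allowed.
(b)–(e): forbidden (parity, ΔL, ΔJ).
(c)–(d): forbidden (ΔL, ΔJ).
(c)–(e): forbidden (parity).
(d)–(e): forbidden (ΔL).
Allowed pairs: 3 of 10.

3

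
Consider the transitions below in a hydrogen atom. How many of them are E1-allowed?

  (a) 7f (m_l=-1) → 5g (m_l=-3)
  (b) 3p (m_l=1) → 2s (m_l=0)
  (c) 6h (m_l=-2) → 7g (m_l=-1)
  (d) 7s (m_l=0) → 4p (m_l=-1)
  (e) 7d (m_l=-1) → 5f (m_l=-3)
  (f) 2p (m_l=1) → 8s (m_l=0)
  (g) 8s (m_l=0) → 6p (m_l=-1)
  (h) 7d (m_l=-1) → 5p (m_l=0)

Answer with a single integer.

6

(a) forbidden — Δm_l = -2 (E1 requires Δm_l = 0, ±1)
(b) allowed
(c) allowed
(d) allowed
(e) forbidden — Δm_l = -2 (E1 requires Δm_l = 0, ±1)
(f) allowed
(g) allowed
(h) allowed
Total allowed: 6 of 8.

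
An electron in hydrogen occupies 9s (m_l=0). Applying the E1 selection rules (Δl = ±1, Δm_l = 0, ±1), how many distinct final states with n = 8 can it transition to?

E1 requires Δl = ±1, so l_f ∈ {-1, 1}; with 0 ≤ l_f ≤ n_f−1 = 7, the allowed l_f values are {1}.
For l_f = 1: m_f ∈ {m_i−1, m_i, m_i+1} ∩ [−1, 1] = {-1, 0, 1} → 3 states.
Total: 3.

3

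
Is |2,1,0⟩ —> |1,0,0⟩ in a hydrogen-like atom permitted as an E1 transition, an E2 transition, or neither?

E1

Δl = 0 − 1 = -1; l_i + l_f = 1.
Δm_l = +0.
E1 (Δl = ±1, |Δm_l| ≤ 1): satisfied.
E2 (Δl = 0,±2, l_i+l_f ≥ 2, |Δm_l| ≤ 2): not satisfied.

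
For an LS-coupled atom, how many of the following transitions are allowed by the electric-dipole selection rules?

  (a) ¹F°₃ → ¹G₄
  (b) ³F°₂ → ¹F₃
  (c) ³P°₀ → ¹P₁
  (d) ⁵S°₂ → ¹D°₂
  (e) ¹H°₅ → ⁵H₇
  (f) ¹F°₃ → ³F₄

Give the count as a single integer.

(a) allowed
(b) forbidden (ΔS fails)
(c) forbidden (ΔS fails)
(d) forbidden (parity, ΔS, ΔL fail)
(e) forbidden (ΔS, ΔJ fail)
(f) forbidden (ΔS fails)
Total allowed: 1 of 6.

1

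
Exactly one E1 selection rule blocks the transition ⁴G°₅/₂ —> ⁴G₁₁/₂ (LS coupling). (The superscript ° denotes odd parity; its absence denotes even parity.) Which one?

the ΔJ = 0, ±1 rule

Parity must change: odd → even — ok.
ΔL = 0, ±1 (not L=0↔0): L: 4 → 4, ΔL = +0 — ok.
ΔS = 0: S: 3/2 → 3/2 — ok.
ΔJ = 0, ±1 (not J=0↔0): J: 5/2 → 11/2, ΔJ = +3 — fails.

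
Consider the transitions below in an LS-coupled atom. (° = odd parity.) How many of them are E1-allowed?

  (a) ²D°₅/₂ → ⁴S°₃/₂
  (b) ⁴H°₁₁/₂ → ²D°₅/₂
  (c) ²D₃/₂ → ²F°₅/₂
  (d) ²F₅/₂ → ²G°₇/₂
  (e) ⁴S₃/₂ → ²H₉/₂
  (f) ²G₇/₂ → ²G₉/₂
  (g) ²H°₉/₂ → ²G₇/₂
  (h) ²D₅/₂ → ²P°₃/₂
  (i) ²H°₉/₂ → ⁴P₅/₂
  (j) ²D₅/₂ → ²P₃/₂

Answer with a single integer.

(a) forbidden (parity, ΔS, ΔL fail)
(b) forbidden (parity, ΔS, ΔL, ΔJ fail)
(c) allowed
(d) allowed
(e) forbidden (parity, ΔS, ΔL, ΔJ fail)
(f) forbidden (parity fails)
(g) allowed
(h) allowed
(i) forbidden (ΔS, ΔL, ΔJ fail)
(j) forbidden (parity fails)
Total allowed: 4 of 10.

4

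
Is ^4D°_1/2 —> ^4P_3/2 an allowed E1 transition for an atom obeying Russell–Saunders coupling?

allowed

Parity must change: odd → even — ✓.
ΔS = 0: S: 3/2 → 3/2 — ✓.
ΔL = 0, ±1 (not L=0↔0): L: 2 → 1, ΔL = -1 — ✓.
ΔJ = 0, ±1 (not J=0↔0): J: 1/2 → 3/2, ΔJ = +1 — ✓.
All four E1 rules are satisfied.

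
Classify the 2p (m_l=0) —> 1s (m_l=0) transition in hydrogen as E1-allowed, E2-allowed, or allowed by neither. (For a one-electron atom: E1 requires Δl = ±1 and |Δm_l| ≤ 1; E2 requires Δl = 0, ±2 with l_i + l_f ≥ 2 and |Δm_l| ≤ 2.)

E1

Δl = 0 − 1 = -1; l_i + l_f = 1.
Δm_l = +0.
E1 (Δl = ±1, |Δm_l| ≤ 1): satisfied.
E2 (Δl = 0,±2, l_i+l_f ≥ 2, |Δm_l| ≤ 2): not satisfied.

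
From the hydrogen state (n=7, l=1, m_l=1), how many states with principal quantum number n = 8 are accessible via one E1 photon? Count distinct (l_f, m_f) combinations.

E1 requires Δl = ±1, so l_f ∈ {0, 2}; with 0 ≤ l_f ≤ n_f−1 = 7, the allowed l_f values are {0, 2}.
For l_f = 0: m_f ∈ {m_i−1, m_i, m_i+1} ∩ [−0, 0] = {0} → 1 state.
For l_f = 2: m_f ∈ {m_i−1, m_i, m_i+1} ∩ [−2, 2] = {0, 1, 2} → 3 states.
Total: 4.

4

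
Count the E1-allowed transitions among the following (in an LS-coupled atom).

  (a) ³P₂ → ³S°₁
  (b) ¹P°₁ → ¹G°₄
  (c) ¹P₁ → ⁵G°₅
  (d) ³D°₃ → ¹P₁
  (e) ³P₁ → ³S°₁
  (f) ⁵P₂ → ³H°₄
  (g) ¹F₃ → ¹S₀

2

(a) allowed
(b) forbidden (parity, ΔL, ΔJ fail)
(c) forbidden (ΔS, ΔL, ΔJ fail)
(d) forbidden (ΔS, ΔJ fail)
(e) allowed
(f) forbidden (ΔS, ΔL, ΔJ fail)
(g) forbidden (parity, ΔL, ΔJ fail)
Total allowed: 2 of 7.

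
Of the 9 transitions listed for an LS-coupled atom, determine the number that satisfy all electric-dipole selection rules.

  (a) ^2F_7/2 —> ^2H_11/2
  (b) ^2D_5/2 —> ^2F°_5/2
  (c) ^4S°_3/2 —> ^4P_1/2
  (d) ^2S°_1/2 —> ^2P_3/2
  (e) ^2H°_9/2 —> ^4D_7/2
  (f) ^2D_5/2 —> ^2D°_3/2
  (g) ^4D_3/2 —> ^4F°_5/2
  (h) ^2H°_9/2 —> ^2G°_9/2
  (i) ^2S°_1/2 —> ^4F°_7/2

5

(a) forbidden (parity, ΔL, ΔJ fail)
(b) allowed
(c) allowed
(d) allowed
(e) forbidden (ΔS, ΔL fail)
(f) allowed
(g) allowed
(h) forbidden (parity fails)
(i) forbidden (parity, ΔS, ΔL, ΔJ fail)
Total allowed: 5 of 9.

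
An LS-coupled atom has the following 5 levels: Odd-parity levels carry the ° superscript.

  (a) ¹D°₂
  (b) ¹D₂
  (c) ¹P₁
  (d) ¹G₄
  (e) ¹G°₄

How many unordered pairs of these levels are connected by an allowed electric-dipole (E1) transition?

(a)–(b): allowed.
(a)–(c): allowed.
(a)–(d): forbidden (ΔL, ΔJ).
(a)–(e): forbidden (parity, ΔL, ΔJ).
(b)–(c): forbidden (parity).
(b)–(d): forbidden (parity, ΔL, ΔJ).
(b)–(e): forbidden (ΔL, ΔJ).
(c)–(d): forbidden (parity, ΔL, ΔJ).
(c)–(e): forbidden (ΔL, ΔJ).
(d)–(e): allowed.
Allowed pairs: 3 of 10.

3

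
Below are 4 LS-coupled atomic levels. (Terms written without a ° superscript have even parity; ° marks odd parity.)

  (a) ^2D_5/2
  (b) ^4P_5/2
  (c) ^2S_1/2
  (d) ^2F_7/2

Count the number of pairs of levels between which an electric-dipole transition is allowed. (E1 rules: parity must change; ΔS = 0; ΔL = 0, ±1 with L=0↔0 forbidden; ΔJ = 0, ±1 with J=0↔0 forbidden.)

(a)–(b): forbidden (parity, ΔS).
(a)–(c): forbidden (parity, ΔL, ΔJ).
(a)–(d): forbidden (parity).
(b)–(c): forbidden (parity, ΔS, ΔJ).
(b)–(d): forbidden (parity, ΔS, ΔL).
(c)–(d): forbidden (parity, ΔL, ΔJ).
Allowed pairs: 0 of 6.

0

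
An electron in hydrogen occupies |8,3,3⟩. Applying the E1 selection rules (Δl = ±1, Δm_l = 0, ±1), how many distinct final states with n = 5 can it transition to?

E1 requires Δl = ±1, so l_f ∈ {2, 4}; with 0 ≤ l_f ≤ n_f−1 = 4, the allowed l_f values are {2, 4}.
For l_f = 2: m_f ∈ {m_i−1, m_i, m_i+1} ∩ [−2, 2] = {2} → 1 state.
For l_f = 4: m_f ∈ {m_i−1, m_i, m_i+1} ∩ [−4, 4] = {2, 3, 4} → 3 states.
Total: 4.

4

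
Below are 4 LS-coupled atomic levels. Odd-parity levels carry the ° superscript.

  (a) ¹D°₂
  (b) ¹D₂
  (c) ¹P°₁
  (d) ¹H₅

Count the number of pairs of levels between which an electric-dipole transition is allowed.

2

(a)–(b): allowed.
(a)–(c): forbidden (parity).
(a)–(d): forbidden (ΔL, ΔJ).
(b)–(c): allowed.
(b)–(d): forbidden (parity, ΔL, ΔJ).
(c)–(d): forbidden (ΔL, ΔJ).
Allowed pairs: 2 of 6.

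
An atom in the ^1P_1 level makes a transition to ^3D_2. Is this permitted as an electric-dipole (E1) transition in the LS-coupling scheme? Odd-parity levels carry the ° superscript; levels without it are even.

Initial level: S=0, L=1, J=1, parity even. Final level: S=1, L=2, J=2, parity even.
ΔL = 0, ±1 (not L=0↔0): L: 1 → 2, ΔL = +1 — ok.
ΔJ = 0, ±1 (not J=0↔0): J: 1 → 2, ΔJ = +1 — ok.
Parity must change: even → even — fails.
ΔS = 0: S: 0 → 1 — fails.
Rule(s) violated: parity, ΔS.

forbidden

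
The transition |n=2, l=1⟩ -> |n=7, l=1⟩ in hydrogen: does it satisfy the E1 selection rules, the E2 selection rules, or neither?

Δl = 1 − 1 = +0; l_i + l_f = 2.
E1 (Δl = ±1): not satisfied.
E2 (Δl = 0,±2, l_i+l_f ≥ 2): satisfied.

E2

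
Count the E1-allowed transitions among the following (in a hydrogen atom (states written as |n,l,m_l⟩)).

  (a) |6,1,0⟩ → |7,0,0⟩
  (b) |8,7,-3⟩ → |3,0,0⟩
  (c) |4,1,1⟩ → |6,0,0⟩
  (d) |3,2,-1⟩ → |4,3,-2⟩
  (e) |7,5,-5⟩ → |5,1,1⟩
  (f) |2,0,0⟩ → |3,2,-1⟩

3

(a) allowed
(b) forbidden — Δl = -7 (E1 requires Δl = ±1); Δm_l = +3 (E1 requires Δm_l = 0, ±1)
(c) allowed
(d) allowed
(e) forbidden — Δl = -4 (E1 requires Δl = ±1); Δm_l = +6 (E1 requires Δm_l = 0, ±1)
(f) forbidden — Δl = +2 (E1 requires Δl = ±1)
Total allowed: 3 of 6.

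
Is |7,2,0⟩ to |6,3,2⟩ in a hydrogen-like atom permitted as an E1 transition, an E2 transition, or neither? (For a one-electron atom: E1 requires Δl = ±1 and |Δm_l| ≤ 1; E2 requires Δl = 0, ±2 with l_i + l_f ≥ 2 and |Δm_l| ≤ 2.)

Δl = 3 − 2 = +1; l_i + l_f = 5.
Δm_l = +2.
E1 (Δl = ±1, |Δm_l| ≤ 1): not satisfied.
E2 (Δl = 0,±2, l_i+l_f ≥ 2, |Δm_l| ≤ 2): not satisfied.

neither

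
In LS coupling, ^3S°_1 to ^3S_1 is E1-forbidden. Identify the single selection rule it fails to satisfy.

the L=0 ↔ L=0 exclusion

Parity must change: odd → even — ok.
ΔS = 0: S: 1 → 1 — ok.
ΔL = 0, ±1 (not L=0↔0): L: 0 → 0, ΔL = +0 — fails.
ΔJ = 0, ±1 (not J=0↔0): J: 1 → 1, ΔJ = +0 — ok.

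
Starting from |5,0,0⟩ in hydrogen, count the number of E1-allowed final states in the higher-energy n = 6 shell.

E1 requires Δl = ±1, so l_f ∈ {-1, 1}; with 0 ≤ l_f ≤ n_f−1 = 5, the allowed l_f values are {1}.
For l_f = 1: m_f ∈ {m_i−1, m_i, m_i+1} ∩ [−1, 1] = {-1, 0, 1} → 3 states.
Total: 3.

3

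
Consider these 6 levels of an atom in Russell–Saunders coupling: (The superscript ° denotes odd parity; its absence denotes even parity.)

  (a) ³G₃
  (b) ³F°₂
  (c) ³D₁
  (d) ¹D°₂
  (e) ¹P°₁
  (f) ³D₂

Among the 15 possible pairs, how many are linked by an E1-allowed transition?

3

(a)–(b): allowed.
(a)–(c): forbidden (parity, ΔL, ΔJ).
(a)–(d): forbidden (ΔS, ΔL).
(a)–(e): forbidden (ΔS, ΔL, ΔJ).
(a)–(f): forbidden (parity, ΔL).
(b)–(c): allowed.
(b)–(d): forbidden (parity, ΔS).
(b)–(e): forbidden (parity, ΔS, ΔL).
(b)–(f): allowed.
(c)–(d): forbidden (ΔS).
(c)–(e): forbidden (ΔS).
(c)–(f): forbidden (parity).
(d)–(e): forbidden (parity).
(d)–(f): forbidden (ΔS).
(e)–(f): forbidden (ΔS).
Allowed pairs: 3 of 15.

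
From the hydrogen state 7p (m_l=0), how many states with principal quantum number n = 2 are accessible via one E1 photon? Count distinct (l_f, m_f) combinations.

E1 requires Δl = ±1, so l_f ∈ {0, 2}; with 0 ≤ l_f ≤ n_f−1 = 1, the allowed l_f values are {0}.
For l_f = 0: m_f ∈ {m_i−1, m_i, m_i+1} ∩ [−0, 0] = {0} → 1 state.
Total: 1.

1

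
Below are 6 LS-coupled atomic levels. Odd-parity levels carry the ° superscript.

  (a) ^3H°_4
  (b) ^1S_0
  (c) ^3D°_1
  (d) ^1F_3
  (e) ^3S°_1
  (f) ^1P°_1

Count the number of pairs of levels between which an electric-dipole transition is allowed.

(a)–(b): forbidden (ΔS, ΔL, ΔJ).
(a)–(c): forbidden (parity, ΔL, ΔJ).
(a)–(d): forbidden (ΔS, ΔL).
(a)–(e): forbidden (parity, ΔL, ΔJ).
(a)–(f): forbidden (parity, ΔS, ΔL, ΔJ).
(b)–(c): forbidden (ΔS, ΔL).
(b)–(d): forbidden (parity, ΔL, ΔJ).
(b)–(e): forbidden (ΔS, ΔL).
(b)–(f): allowed.
(c)–(d): forbidden (ΔS, ΔJ).
(c)–(e): forbidden (parity, ΔL).
(c)–(f): forbidden (parity, ΔS).
(d)–(e): forbidden (ΔS, ΔL, ΔJ).
(d)–(f): forbidden (ΔL, ΔJ).
(e)–(f): forbidden (parity, ΔS).
Allowed pairs: 1 of 15.

1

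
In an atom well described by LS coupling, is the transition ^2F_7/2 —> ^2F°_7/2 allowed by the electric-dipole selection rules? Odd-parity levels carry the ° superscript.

Parity must change: even → odd — satisfied.
ΔS = 0: S: 1/2 → 1/2 — satisfied.
ΔL = 0, ±1 (not L=0↔0): L: 3 → 3, ΔL = +0 — satisfied.
ΔJ = 0, ±1 (not J=0↔0): J: 7/2 → 7/2, ΔJ = +0 — satisfied.
All four E1 rules are satisfied.

allowed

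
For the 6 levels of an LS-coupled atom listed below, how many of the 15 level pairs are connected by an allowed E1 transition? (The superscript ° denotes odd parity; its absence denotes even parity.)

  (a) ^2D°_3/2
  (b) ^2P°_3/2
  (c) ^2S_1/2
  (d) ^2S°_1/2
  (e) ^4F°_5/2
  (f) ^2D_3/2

3

(a)–(b): forbidden (parity).
(a)–(c): forbidden (ΔL).
(a)–(d): forbidden (parity, ΔL).
(a)–(e): forbidden (parity, ΔS).
(a)–(f): allowed.
(b)–(c): allowed.
(b)–(d): forbidden (parity).
(b)–(e): forbidden (parity, ΔS, ΔL).
(b)–(f): allowed.
(c)–(d): forbidden (ΔL).
(c)–(e): forbidden (ΔS, ΔL, ΔJ).
(c)–(f): forbidden (parity, ΔL).
(d)–(e): forbidden (parity, ΔS, ΔL, ΔJ).
(d)–(f): forbidden (ΔL).
(e)–(f): forbidden (ΔS).
Allowed pairs: 3 of 15.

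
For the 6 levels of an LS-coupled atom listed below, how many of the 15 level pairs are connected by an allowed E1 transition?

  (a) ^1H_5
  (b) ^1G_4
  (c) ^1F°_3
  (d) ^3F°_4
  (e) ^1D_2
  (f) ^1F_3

(a)–(b): forbidden (parity).
(a)–(c): forbidden (ΔL, ΔJ).
(a)–(d): forbidden (ΔS, ΔL).
(a)–(e): forbidden (parity, ΔL, ΔJ).
(a)–(f): forbidden (parity, ΔL, ΔJ).
(b)–(c): allowed.
(b)–(d): forbidden (ΔS).
(b)–(e): forbidden (parity, ΔL, ΔJ).
(b)–(f): forbidden (parity).
(c)–(d): forbidden (parity, ΔS).
(c)–(e): allowed.
(c)–(f): allowed.
(d)–(e): forbidden (ΔS, ΔJ).
(d)–(f): forbidden (ΔS).
(e)–(f): forbidden (parity).
Allowed pairs: 3 of 15.

3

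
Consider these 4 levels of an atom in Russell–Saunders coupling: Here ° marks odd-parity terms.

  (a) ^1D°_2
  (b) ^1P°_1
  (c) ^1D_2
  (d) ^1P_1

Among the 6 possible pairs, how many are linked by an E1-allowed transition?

(a)–(b): forbidden (parity).
(a)–(c): allowed.
(a)–(d): allowed.
(b)–(c): allowed.
(b)–(d): allowed.
(c)–(d): forbidden (parity).
Allowed pairs: 4 of 6.

4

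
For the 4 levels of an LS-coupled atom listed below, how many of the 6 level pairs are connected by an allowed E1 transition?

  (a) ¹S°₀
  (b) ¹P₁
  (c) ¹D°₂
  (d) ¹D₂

(a)–(b): allowed.
(a)–(c): forbidden (parity, ΔL, ΔJ).
(a)–(d): forbidden (ΔL, ΔJ).
(b)–(c): allowed.
(b)–(d): forbidden (parity).
(c)–(d): allowed.
Allowed pairs: 3 of 6.

3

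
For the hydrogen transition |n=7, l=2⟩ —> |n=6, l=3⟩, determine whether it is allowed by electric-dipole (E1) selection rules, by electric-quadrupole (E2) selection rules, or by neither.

E1

Δl = 3 − 2 = +1; l_i + l_f = 5.
E1 (Δl = ±1): satisfied.
E2 (Δl = 0,±2, l_i+l_f ≥ 2): not satisfied.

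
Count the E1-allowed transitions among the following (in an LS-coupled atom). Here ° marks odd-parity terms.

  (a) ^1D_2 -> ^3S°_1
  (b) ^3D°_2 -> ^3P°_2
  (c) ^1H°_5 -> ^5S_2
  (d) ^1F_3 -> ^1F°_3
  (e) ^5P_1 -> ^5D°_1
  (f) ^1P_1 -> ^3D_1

(a) forbidden (ΔS, ΔL fail)
(b) forbidden (parity fails)
(c) forbidden (ΔS, ΔL, ΔJ fail)
(d) allowed
(e) allowed
(f) forbidden (parity, ΔS fail)
Total allowed: 2 of 6.

2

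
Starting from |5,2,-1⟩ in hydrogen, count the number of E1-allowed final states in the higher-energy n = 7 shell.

5

E1 requires Δl = ±1, so l_f ∈ {1, 3}; with 0 ≤ l_f ≤ n_f−1 = 6, the allowed l_f values are {1, 3}.
For l_f = 1: m_f ∈ {m_i−1, m_i, m_i+1} ∩ [−1, 1] = {-1, 0} → 2 states.
For l_f = 3: m_f ∈ {m_i−1, m_i, m_i+1} ∩ [−3, 3] = {-2, -1, 0} → 3 states.
Total: 5.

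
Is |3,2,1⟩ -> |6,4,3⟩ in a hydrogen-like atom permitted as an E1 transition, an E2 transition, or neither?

E2

Δl = 4 − 2 = +2; l_i + l_f = 6.
Δm_l = +2.
E1 (Δl = ±1, |Δm_l| ≤ 1): not satisfied.
E2 (Δl = 0,±2, l_i+l_f ≥ 2, |Δm_l| ≤ 2): satisfied.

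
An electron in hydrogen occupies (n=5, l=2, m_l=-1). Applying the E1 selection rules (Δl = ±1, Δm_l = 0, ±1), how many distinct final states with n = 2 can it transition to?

E1 requires Δl = ±1, so l_f ∈ {1, 3}; with 0 ≤ l_f ≤ n_f−1 = 1, the allowed l_f values are {1}.
For l_f = 1: m_f ∈ {m_i−1, m_i, m_i+1} ∩ [−1, 1] = {-1, 0} → 2 states.
Total: 2.

2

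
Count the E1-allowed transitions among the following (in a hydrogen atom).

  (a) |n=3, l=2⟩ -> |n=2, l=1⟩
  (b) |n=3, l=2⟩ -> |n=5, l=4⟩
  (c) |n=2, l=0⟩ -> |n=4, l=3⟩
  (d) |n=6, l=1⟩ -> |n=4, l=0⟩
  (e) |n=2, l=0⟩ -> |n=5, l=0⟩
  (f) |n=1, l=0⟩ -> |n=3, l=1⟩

3

(a) allowed
(b) forbidden — Δl = +2 (E1 requires Δl = ±1)
(c) forbidden — Δl = +3 (E1 requires Δl = ±1)
(d) allowed
(e) forbidden — Δl = +0 (E1 requires Δl = ±1)
(f) allowed
Total allowed: 3 of 6.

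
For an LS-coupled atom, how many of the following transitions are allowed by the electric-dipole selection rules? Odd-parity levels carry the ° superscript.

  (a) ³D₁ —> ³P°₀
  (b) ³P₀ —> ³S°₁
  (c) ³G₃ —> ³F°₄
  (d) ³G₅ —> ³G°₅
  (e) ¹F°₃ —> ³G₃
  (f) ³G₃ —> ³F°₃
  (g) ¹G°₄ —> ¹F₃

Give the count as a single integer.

(a) allowed
(b) allowed
(c) allowed
(d) allowed
(e) forbidden (ΔS fails)
(f) allowed
(g) allowed
Total allowed: 6 of 7.

6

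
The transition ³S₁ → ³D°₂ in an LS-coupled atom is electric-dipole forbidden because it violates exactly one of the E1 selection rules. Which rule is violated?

Reading off the term symbols: S 1→1, L 0→2, J 1→2, parity even→odd.
Parity must change: even → odd — ✓.
ΔS = 0: S: 1 → 1 — ✓.
ΔL = 0, ±1 (not L=0↔0): L: 0 → 2, ΔL = +2 — ✗.
ΔJ = 0, ±1 (not J=0↔0): J: 1 → 2, ΔJ = +1 — ✓.

the ΔL = 0, ±1 rule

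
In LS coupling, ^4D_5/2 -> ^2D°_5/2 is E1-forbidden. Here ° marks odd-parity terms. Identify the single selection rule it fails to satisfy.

the ΔS = 0 rule

ΔS = 0: S: 3/2 → 1/2 — ✗.
ΔL = 0, ±1 (not L=0↔0): L: 2 → 2, ΔL = +0 — ✓.
Parity must change: even → odd — ✓.
ΔJ = 0, ±1 (not J=0↔0): J: 5/2 → 5/2, ΔJ = +0 — ✓.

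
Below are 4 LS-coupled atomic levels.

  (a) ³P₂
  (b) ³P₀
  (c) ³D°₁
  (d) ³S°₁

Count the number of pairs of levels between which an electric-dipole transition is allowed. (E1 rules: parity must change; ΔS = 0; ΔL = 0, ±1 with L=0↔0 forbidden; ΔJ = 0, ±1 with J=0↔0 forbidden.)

4

(a)–(b): forbidden (parity, ΔJ).
(a)–(c): allowed.
(a)–(d): allowed.
(b)–(c): allowed.
(b)–(d): allowed.
(c)–(d): forbidden (parity, ΔL).
Allowed pairs: 4 of 6.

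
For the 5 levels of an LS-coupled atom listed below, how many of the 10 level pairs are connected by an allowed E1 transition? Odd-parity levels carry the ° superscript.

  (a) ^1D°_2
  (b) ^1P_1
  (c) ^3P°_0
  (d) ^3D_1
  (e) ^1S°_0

3

(a)–(b): allowed.
(a)–(c): forbidden (parity, ΔS, ΔJ).
(a)–(d): forbidden (ΔS).
(a)–(e): forbidden (parity, ΔL, ΔJ).
(b)–(c): forbidden (ΔS).
(b)–(d): forbidden (parity, ΔS).
(b)–(e): allowed.
(c)–(d): allowed.
(c)–(e): forbidden (parity, ΔS, ΔJ).
(d)–(e): forbidden (ΔS, ΔL).
Allowed pairs: 3 of 10.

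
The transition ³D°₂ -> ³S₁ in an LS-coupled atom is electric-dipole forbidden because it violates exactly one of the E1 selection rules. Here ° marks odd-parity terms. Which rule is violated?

the ΔL = 0, ±1 rule

Parity must change: odd → even — passes.
ΔS = 0: S: 1 → 1 — passes.
ΔL = 0, ±1 (not L=0↔0): L: 2 → 0, ΔL = -2 — fails.
ΔJ = 0, ±1 (not J=0↔0): J: 2 → 1, ΔJ = -1 — passes.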